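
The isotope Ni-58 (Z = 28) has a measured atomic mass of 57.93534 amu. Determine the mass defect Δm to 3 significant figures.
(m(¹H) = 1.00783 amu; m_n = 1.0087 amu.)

0.545 amu

Z = 28, so N = A − Z = 58 − 28 = 30.
Mass of separated nucleons = 28(1.00783) + 30(1.0087) = 28.21924 + 30.2610 = 58.48024 amu
Δm = 58.48024 − 57.93534 = 0.54490 amu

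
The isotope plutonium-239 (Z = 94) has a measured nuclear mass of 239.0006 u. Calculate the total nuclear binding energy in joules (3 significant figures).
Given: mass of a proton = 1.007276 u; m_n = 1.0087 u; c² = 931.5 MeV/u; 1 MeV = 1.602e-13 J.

2.90e-10 J

Mass of separated nucleons = 94(1.007276) + 145(1.0087) = 94.683944 + 146.2615 = 240.945444 u
Mass defect Δm = 240.945444 − 239.0006 = 1.944844 u
E_B = 1.944844 × 931.5 = 1811.62 MeV
In joules: 1811.62 MeV × 1.602e-13 J/MeV = 2.9022e-10 J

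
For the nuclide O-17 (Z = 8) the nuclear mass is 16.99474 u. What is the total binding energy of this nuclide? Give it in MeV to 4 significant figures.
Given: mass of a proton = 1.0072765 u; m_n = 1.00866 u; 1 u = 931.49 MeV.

With 8 protons and 9 neutrons (A = 17):
Σm = 8·m_p + 9·m_n = 8.0582120 + 9.07794 = 17.1361520 u
The mass defect is 17.1361520 − 16.99474 = 0.1414120 u.
Binding energy = Δm·c² = 0.1414120 × 931.49 MeV/u = 131.724 MeV

131.7 MeV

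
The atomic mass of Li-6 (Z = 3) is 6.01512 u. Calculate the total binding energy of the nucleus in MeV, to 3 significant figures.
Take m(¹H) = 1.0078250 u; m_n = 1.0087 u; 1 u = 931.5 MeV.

32.1 MeV

Z = 3, so N = A − Z = 6 − 3 = 3.
Σm = 3·m(¹H) + 3·m_n = 3.0234750 + 3.0261 = 6.0495750 u
The mass defect is 6.0495750 − 6.01512 = 0.0344550 u.
Converting to energy: 0.0344550 u × 931.5 MeV/u = 32.0948 MeV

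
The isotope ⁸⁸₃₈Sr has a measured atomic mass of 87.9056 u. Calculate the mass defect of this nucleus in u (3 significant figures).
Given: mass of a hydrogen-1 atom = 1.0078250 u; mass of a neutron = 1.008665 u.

0.825 u

Mass of separated nucleons = 38(1.0078250) + 50(1.008665) = 38.2973500 + 50.433250 = 88.7306000 u
Δm = 88.7306000 − 87.9056 = 0.8250000 u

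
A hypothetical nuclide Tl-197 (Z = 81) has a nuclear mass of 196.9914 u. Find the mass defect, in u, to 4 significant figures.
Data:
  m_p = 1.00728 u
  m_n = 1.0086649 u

Z = 81, so N = A − Z = 197 − 81 = 116.
Σm = 81·m_p + 116·m_n = 81.58968 + 117.0051284 = 198.5948084 u
The mass defect is 198.5948084 − 196.9914 = 1.6034084 u.

1.603 u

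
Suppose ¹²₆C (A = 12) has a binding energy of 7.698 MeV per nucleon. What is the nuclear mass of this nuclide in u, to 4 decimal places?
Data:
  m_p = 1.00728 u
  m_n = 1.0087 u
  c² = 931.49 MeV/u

Total binding energy = 12 × 7.698 = 92.376 MeV
Mass defect = 92.376 MeV / (931.49 MeV/u) = 0.099170 u
Constituent mass = 6(1.00728) + 6(1.0087) = 12.09588 u
Nuclear mass = 12.09588 − 0.099170 = 11.996710 u ≈ 11.9967 u (to 4 decimal places)

11.9967 u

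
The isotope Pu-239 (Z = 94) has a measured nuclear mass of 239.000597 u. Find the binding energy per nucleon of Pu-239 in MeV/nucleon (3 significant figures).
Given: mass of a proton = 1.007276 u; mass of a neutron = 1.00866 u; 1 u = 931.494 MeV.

Mass of separated nucleons = 94(1.007276) + 145(1.00866) = 94.683944 + 146.25570 = 240.939644 u
Mass defect Δm = 240.939644 − 239.000597 = 1.939047 u
Binding energy = Δm·c² = 1.939047 × 931.494 MeV/u = 1806.21 MeV
Per nucleon: 1806.21 / 239 = 7.557 MeV

7.56 MeV/nucleon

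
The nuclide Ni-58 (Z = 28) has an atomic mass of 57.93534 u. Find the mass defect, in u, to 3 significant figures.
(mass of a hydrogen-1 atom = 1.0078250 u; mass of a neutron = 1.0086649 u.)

0.544 u

Σm = 28·m(¹H) + 30·m_n = 28.2191000 + 30.2599470 = 58.4790470 u
The mass defect is 58.4790470 − 57.93534 = 0.5437070 u.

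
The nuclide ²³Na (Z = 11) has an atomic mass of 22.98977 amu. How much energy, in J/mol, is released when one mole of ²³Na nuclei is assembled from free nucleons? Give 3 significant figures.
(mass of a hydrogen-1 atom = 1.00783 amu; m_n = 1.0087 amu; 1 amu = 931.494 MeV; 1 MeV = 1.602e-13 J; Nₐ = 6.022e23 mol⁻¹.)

1.80e+13 J/mol

Total constituent mass: 11 × 1.00783 + 12 × 1.0087 = 23.19053 amu
Mass defect Δm = 23.19053 − 22.98977 = 0.20076 amu
Converting to energy: 0.20076 amu × 931.494 MeV/amu = 187.007 MeV
Per nucleus in joules: 187.007 MeV × 1.602e-13 J/MeV = 2.9959e-11 J
Per mole: 2.9959e-11 J × 6.022e23 mol⁻¹ = 1.8041e+13 J/mol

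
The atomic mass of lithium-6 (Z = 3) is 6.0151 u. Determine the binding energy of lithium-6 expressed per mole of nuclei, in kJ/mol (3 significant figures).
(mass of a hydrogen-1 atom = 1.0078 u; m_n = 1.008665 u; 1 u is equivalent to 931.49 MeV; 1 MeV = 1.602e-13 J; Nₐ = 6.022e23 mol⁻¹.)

3.08e+09 kJ/mol

Z = 3, so N = A − Z = 6 − 3 = 3.
Σm = 3·m(¹H) + 3·m_n = 3.0234 + 3.025995 = 6.049395 u
Δm = 6.049395 − 6.0151 = 0.034295 u
Binding energy = Δm·c² = 0.034295 × 931.49 MeV/u = 31.9454 MeV
Per nucleus in joules: 31.9454 MeV × 1.602e-13 J/MeV = 5.1177e-12 J
Per mole: 5.1177e-12 J × 6.022e23 mol⁻¹ = 3.0819e+12 J/mol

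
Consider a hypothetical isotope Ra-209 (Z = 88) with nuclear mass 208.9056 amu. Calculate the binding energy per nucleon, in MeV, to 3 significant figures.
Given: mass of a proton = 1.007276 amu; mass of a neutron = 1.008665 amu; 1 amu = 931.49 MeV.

7.95 MeV/nucleon

Z = 88, so N = A − Z = 209 − 88 = 121.
Σm = 88·m_p + 121·m_n = 88.640288 + 122.048465 = 210.688753 amu
The mass defect is 210.688753 − 208.9056 = 1.783153 amu.
Binding energy = Δm·c² = 1.783153 × 931.49 MeV/amu = 1660.99 MeV
Dividing by A = 209 gives 7.947 MeV per nucleon.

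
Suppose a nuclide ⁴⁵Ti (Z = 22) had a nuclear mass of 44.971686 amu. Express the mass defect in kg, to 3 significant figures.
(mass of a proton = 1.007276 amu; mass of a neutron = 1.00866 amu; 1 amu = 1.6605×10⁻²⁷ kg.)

6.44e-28 kg

Total constituent mass: 22 × 1.007276 + 23 × 1.00866 = 45.359252 amu
Δm = 45.359252 − 44.971686 = 0.387566 amu
In SI units: 0.387566 amu × 1.6605×10⁻²⁷ kg/amu = 6.4355e-28 kg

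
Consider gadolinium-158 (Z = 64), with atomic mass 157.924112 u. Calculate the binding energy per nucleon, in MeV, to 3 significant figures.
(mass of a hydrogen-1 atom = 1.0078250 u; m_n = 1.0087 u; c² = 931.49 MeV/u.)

8.22 MeV/nucleon

Mass of separated nucleons = 64(1.0078250) + 94(1.0087) = 64.5008000 + 94.8178 = 159.3186000 u
The mass defect is 159.3186000 − 157.924112 = 1.3944880 u.
Binding energy = Δm·c² = 1.3944880 × 931.49 MeV/u = 1298.95 MeV
Dividing by A = 158 gives 8.221 MeV per nucleon.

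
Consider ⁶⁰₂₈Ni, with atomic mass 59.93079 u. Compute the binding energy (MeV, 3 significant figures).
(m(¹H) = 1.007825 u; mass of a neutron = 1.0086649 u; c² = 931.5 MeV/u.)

527 MeV

Z = 28, so N = A − Z = 60 − 28 = 32.
Total constituent mass: 28 × 1.007825 + 32 × 1.0086649 = 60.4963768 u
Mass defect Δm = 60.4963768 − 59.93079 = 0.5655868 u
Binding energy = Δm·c² = 0.5655868 × 931.5 MeV/u = 526.844 MeV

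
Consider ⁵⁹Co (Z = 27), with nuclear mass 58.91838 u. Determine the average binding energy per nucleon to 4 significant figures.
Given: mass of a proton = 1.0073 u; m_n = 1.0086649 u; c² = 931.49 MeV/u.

The nucleus contains 27 protons and 59 − 27 = 32 neutrons.
Mass of separated nucleons = 27(1.0073) + 32(1.0086649) = 27.1971 + 32.2772768 = 59.4743768 u
Δm = 59.4743768 − 58.91838 = 0.5559968 u
E_B = 0.5559968 × 931.49 = 517.905 MeV
Per nucleon: 517.905 / 59 = 8.778 MeV

8.778 MeV/nucleon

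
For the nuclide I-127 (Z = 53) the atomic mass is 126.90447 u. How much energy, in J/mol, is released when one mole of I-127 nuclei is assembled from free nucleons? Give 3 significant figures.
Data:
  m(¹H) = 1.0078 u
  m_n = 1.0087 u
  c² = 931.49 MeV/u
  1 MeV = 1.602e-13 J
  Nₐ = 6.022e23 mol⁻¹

1.04e+14 J/mol

The nucleus contains 53 protons and 127 − 53 = 74 neutrons.
Total constituent mass: 53 × 1.0078 + 74 × 1.0087 = 128.0572 u
Mass defect Δm = 128.0572 − 126.90447 = 1.15273 u
Converting to energy: 1.15273 u × 931.49 MeV/u = 1073.76 MeV
Per nucleus in joules: 1073.76 MeV × 1.602e-13 J/MeV = 1.7202e-10 J
Per mole: 1.7202e-10 J × 6.022e23 mol⁻¹ = 1.0359e+14 J/mol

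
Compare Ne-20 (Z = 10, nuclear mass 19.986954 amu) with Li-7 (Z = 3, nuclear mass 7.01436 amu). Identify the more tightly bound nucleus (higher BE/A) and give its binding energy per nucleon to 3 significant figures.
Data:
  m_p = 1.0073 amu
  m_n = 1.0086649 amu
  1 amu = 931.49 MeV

Ne-20; 8.04 MeV/nucleon

Ne-20: Σm = 10(1.0073) + 10(1.0086649) = 20.1596490 amu; Δm = 0.1726950 amu; E_B = 160.86 MeV; E_B/A = 8.043 MeV
Li-7: Σm = 3(1.0073) + 4(1.0086649) = 7.0565596 amu; Δm = 0.0421996 amu; E_B = 39.309 MeV; E_B/A = 5.616 MeV
Ne-20 has the higher binding energy per nucleon, so it is the more tightly bound nucleus.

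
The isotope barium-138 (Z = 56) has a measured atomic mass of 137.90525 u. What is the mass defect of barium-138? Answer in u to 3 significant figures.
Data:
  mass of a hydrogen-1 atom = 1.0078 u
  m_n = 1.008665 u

The nucleus contains 56 protons and 138 − 56 = 82 neutrons.
Mass of separated nucleons = 56(1.0078) + 82(1.008665) = 56.4368 + 82.710530 = 139.147330 u
Δm = 139.147330 − 137.90525 = 1.242080 u

1.24 u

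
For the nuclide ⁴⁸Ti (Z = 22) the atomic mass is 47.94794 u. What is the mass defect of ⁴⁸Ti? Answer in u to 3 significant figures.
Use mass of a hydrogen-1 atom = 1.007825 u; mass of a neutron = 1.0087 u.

Z = 22, so N = A − Z = 48 − 22 = 26.
Mass of separated nucleons = 22(1.007825) + 26(1.0087) = 22.172150 + 26.2262 = 48.398350 u
Δm = 48.398350 − 47.94794 = 0.450410 u

0.450 u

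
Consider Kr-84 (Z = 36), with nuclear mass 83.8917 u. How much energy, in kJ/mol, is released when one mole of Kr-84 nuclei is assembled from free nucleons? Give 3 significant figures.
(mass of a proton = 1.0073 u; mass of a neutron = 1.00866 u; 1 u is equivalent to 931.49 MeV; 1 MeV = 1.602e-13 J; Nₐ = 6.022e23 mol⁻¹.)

7.07e+10 kJ/mol

Σm = 36·m_p + 48·m_n = 36.2628 + 48.41568 = 84.67848 u
The mass defect is 84.67848 − 83.8917 = 0.78678 u.
E_B = 0.78678 × 931.49 = 732.878 MeV
Per nucleus in joules: 732.878 MeV × 1.602e-13 J/MeV = 1.1741e-10 J
Per mole: 1.1741e-10 J × 6.022e23 mol⁻¹ = 7.0704e+13 J/mol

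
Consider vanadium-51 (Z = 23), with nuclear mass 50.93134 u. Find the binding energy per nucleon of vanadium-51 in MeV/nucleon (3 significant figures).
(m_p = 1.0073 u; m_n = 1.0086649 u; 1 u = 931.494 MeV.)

8.75 MeV/nucleon

Total constituent mass: 23 × 1.0073 + 28 × 1.0086649 = 51.4105172 u
The mass defect is 51.4105172 − 50.93134 = 0.4791772 u.
E_B = 0.4791772 × 931.494 = 446.351 MeV
Per nucleon: 446.351 / 51 = 8.752 MeV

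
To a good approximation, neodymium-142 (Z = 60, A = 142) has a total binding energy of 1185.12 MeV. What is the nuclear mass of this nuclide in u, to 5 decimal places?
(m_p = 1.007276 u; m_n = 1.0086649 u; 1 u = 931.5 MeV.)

141.87481 u

Mass defect = 1185.12 MeV / (931.5 MeV/u) = 1.2722705 u
Constituent mass = 60(1.007276) + 82(1.0086649) = 143.1470818 u
Nuclear mass = 143.1470818 − 1.2722705 = 141.8748113 u ≈ 141.87481 u (to 5 decimal places)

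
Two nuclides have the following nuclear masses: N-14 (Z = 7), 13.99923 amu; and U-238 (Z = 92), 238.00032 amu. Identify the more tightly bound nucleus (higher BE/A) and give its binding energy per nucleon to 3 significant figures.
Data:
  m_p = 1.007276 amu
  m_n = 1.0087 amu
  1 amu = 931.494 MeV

N-14: Σm = 7(1.007276) + 7(1.0087) = 14.111832 amu; Δm = 0.112602 amu; E_B = 104.89 MeV; E_B/A = 7.492 MeV
U-238: Σm = 92(1.007276) + 146(1.0087) = 239.939592 amu; Δm = 1.939272 amu; E_B = 1806.4 MeV; E_B/A = 7.590 MeV
U-238 has the higher binding energy per nucleon, so it is the more tightly bound nucleus.

U-238; 7.59 MeV/nucleon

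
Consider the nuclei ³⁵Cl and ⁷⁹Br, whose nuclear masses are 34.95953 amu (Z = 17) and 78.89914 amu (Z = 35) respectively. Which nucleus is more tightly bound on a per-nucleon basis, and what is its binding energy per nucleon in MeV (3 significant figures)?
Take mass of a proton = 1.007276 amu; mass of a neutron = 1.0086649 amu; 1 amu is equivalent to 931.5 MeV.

⁷⁹Br; 8.69 MeV/nucleon

³⁵Cl: Σm = 17(1.007276) + 18(1.0086649) = 35.2796602 amu; Δm = 0.3201302 amu; E_B = 298.20 MeV; E_B/A = 8.520 MeV
⁷⁹Br: Σm = 35(1.007276) + 44(1.0086649) = 79.6359156 amu; Δm = 0.7367756 amu; E_B = 686.31 MeV; E_B/A = 8.687 MeV
⁷⁹Br has the higher binding energy per nucleon, so it is the more tightly bound nucleus.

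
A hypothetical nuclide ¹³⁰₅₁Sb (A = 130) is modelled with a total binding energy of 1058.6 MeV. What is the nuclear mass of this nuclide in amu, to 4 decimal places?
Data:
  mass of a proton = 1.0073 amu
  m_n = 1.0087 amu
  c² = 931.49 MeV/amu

129.9231 amu

Mass defect = 1058.6 MeV / (931.49 MeV/amu) = 1.136459 amu
Constituent mass = 51(1.0073) + 79(1.0087) = 131.0596 amu
Nuclear mass = 131.0596 − 1.136459 = 129.923141 amu ≈ 129.9231 amu (to 4 decimal places)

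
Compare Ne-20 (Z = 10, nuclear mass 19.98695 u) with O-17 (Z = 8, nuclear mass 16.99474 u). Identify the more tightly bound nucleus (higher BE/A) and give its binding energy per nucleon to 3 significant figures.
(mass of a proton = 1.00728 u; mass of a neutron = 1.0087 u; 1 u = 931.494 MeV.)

Ne-20; 8.05 MeV/nucleon

Ne-20: Σm = 10(1.00728) + 10(1.0087) = 20.15980 u; Δm = 0.17285 u; E_B = 161.009 MeV; E_B/A = 8.050 MeV
O-17: Σm = 8(1.00728) + 9(1.0087) = 17.13654 u; Δm = 0.14180 u; E_B = 132.09 MeV; E_B/A = 7.770 MeV
Ne-20 has the higher binding energy per nucleon, so it is the more tightly bound nucleus.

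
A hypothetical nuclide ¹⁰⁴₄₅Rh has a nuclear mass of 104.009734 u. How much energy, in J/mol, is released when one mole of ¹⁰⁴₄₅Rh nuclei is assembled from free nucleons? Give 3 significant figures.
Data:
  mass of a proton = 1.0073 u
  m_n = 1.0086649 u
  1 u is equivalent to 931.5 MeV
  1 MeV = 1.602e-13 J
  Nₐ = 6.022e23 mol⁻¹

Mass of separated nucleons = 45(1.0073) + 59(1.0086649) = 45.3285 + 59.5112291 = 104.8397291 u
Δm = 104.8397291 − 104.009734 = 0.8299951 u
Binding energy = Δm·c² = 0.8299951 × 931.5 MeV/u = 773.140 MeV
Per nucleus in joules: 773.140 MeV × 1.602e-13 J/MeV = 1.2386e-10 J
Per mole: 1.2386e-10 J × 6.022e23 mol⁻¹ = 7.4588e+13 J/mol

7.46e+13 J/mol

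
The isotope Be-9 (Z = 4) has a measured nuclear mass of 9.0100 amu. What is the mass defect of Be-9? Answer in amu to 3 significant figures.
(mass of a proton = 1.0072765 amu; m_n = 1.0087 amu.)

0.0626 amu

With 4 protons and 5 neutrons (A = 9):
Total constituent mass: 4 × 1.0072765 + 5 × 1.0087 = 9.0726060 amu
The mass defect is 9.0726060 − 9.0100 = 0.0626060 amu.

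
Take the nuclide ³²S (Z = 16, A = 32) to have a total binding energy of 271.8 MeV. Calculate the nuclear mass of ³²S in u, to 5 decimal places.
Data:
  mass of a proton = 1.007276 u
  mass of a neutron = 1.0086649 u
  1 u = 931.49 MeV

31.96326 u

Mass defect = 271.8 MeV / (931.49 MeV/u) = 0.2917906 u
Constituent mass = 16(1.007276) + 16(1.0086649) = 32.2550544 u
Nuclear mass = 32.2550544 − 0.2917906 = 31.9632638 u ≈ 31.96326 u (to 5 decimal places)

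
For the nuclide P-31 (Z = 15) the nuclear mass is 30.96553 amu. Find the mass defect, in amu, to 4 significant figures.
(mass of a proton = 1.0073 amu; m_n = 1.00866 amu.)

With 15 protons and 16 neutrons (A = 31):
Mass of separated nucleons = 15(1.0073) + 16(1.00866) = 15.1095 + 16.13856 = 31.24806 amu
Δm = 31.24806 − 30.96553 = 0.28253 amu

0.2825 amu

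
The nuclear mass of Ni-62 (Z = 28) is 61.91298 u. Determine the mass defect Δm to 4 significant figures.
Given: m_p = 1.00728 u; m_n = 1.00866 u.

0.5853 u

With 28 protons and 34 neutrons (A = 62):
Mass of separated nucleons = 28(1.00728) + 34(1.00866) = 28.20384 + 34.29444 = 62.49828 u
The mass defect is 62.49828 − 61.91298 = 0.58530 u.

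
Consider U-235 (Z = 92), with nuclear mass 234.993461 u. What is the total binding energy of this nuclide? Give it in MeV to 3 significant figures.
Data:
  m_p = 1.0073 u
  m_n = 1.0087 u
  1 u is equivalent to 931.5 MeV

The nucleus contains 92 protons and 235 − 92 = 143 neutrons.
Total constituent mass: 92 × 1.0073 + 143 × 1.0087 = 236.9157 u
The mass defect is 236.9157 − 234.993461 = 1.922239 u.
E_B = 1.922239 × 931.5 = 1790.57 MeV

1790 MeV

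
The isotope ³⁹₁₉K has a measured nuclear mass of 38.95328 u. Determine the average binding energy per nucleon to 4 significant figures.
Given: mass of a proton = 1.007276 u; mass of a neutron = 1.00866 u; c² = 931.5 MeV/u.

8.555 MeV/nucleon

Mass of separated nucleons = 19(1.007276) + 20(1.00866) = 19.138244 + 20.17320 = 39.311444 u
Δm = 39.311444 − 38.95328 = 0.358164 u
E_B = 0.358164 × 931.5 = 333.630 MeV
BE/A = 333.630 MeV / 39 = 8.555 MeV/nucleon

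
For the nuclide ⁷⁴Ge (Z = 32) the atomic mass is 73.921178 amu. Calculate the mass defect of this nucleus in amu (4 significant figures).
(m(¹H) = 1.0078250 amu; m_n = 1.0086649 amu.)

0.6931 amu

Σm = 32·m(¹H) + 42·m_n = 32.2504000 + 42.3639258 = 74.6143258 amu
Mass defect Δm = 74.6143258 − 73.921178 = 0.6931478 amu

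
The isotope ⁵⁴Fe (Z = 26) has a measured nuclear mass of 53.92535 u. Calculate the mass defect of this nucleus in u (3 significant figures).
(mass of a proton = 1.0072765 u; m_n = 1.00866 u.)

With 26 protons and 28 neutrons (A = 54):
Σm = 26·m_p + 28·m_n = 26.1891890 + 28.24248 = 54.4316690 u
Mass defect Δm = 54.4316690 − 53.92535 = 0.5063190 u

0.506 u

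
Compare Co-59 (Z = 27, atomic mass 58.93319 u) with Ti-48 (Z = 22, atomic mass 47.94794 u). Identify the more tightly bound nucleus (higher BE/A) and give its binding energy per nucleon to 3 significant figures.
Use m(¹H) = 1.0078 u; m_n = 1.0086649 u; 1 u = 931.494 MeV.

Co-59: Σm = 27(1.0078) + 32(1.0086649) = 59.4878768 u; Δm = 0.5546868 u; E_B = 516.69 MeV; E_B/A = 8.757 MeV
Ti-48: Σm = 22(1.0078) + 26(1.0086649) = 48.3968874 u; Δm = 0.4489474 u; E_B = 418.19 MeV; E_B/A = 8.712 MeV
Co-59 has the higher binding energy per nucleon, so it is the more tightly bound nucleus.

Co-59; 8.76 MeV/nucleon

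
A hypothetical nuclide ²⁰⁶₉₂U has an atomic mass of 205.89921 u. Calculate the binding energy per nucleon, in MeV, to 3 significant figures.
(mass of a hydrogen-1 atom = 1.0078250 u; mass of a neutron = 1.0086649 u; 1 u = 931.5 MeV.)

8.18 MeV/nucleon

The nucleus contains 92 protons and 206 − 92 = 114 neutrons.
Total constituent mass: 92 × 1.0078250 + 114 × 1.0086649 = 207.7076986 u
Mass defect Δm = 207.7076986 − 205.89921 = 1.8084886 u
E_B = 1.8084886 × 931.5 = 1684.61 MeV
Per nucleon: 1684.61 / 206 = 8.178 MeV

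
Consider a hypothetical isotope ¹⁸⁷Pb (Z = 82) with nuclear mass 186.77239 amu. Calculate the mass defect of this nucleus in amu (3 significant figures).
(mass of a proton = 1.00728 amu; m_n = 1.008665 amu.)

1.73 amu

Z = 82, so N = A − Z = 187 − 82 = 105.
Mass of separated nucleons = 82(1.00728) + 105(1.008665) = 82.59696 + 105.909825 = 188.506785 amu
The mass defect is 188.506785 − 186.77239 = 1.734395 amu.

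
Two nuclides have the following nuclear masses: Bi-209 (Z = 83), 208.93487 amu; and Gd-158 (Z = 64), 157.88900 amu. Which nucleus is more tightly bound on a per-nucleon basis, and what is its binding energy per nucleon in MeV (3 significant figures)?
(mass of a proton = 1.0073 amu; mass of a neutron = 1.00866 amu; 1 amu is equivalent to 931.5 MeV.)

Bi-209: Σm = 83(1.0073) + 126(1.00866) = 210.69706 amu; Δm = 1.76219 amu; E_B = 1641.5 MeV; E_B/A = 7.854 MeV
Gd-158: Σm = 64(1.0073) + 94(1.00866) = 159.28124 amu; Δm = 1.39224 amu; E_B = 1296.9 MeV; E_B/A = 8.208 MeV
Gd-158 has the higher binding energy per nucleon, so it is the more tightly bound nucleus.

Gd-158; 8.21 MeV/nucleon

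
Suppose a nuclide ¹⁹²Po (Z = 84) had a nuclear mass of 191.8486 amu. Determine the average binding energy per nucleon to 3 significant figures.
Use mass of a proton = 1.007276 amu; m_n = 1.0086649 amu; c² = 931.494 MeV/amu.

8.24 MeV/nucleon

With 84 protons and 108 neutrons (A = 192):
Total constituent mass: 84 × 1.007276 + 108 × 1.0086649 = 193.5469932 amu
Mass defect Δm = 193.5469932 − 191.8486 = 1.6983932 amu
Binding energy = Δm·c² = 1.6983932 × 931.494 MeV/amu = 1582.04 MeV
Dividing by A = 192 gives 8.240 MeV per nucleon.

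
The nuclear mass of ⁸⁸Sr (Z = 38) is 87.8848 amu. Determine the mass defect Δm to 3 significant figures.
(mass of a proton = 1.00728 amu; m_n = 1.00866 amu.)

With 38 protons and 50 neutrons (A = 88):
Total constituent mass: 38 × 1.00728 + 50 × 1.00866 = 88.70964 amu
Δm = 88.70964 − 87.8848 = 0.82484 amu

0.825 amu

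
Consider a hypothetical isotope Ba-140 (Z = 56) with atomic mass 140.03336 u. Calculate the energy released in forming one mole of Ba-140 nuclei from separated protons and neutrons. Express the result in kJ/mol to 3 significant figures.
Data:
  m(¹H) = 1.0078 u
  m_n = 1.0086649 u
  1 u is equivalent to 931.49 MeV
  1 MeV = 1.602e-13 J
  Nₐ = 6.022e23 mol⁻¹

1.02e+11 kJ/mol

Σm = 56·m(¹H) + 84·m_n = 56.4368 + 84.7278516 = 141.1646516 u
Mass defect Δm = 141.1646516 − 140.03336 = 1.1312916 u
Binding energy = Δm·c² = 1.1312916 × 931.49 MeV/u = 1053.79 MeV
Per nucleus in joules: 1053.79 MeV × 1.602e-13 J/MeV = 1.6882e-10 J
Per mole: 1.6882e-10 J × 6.022e23 mol⁻¹ = 1.0166e+14 J/mol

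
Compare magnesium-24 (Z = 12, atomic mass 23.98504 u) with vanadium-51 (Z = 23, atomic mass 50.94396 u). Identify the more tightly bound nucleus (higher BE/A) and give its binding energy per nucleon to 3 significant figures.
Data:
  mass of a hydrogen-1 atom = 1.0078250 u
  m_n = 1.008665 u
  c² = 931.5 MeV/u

magnesium-24: Σm = 12(1.0078250) + 12(1.008665) = 24.1978800 u; Δm = 0.2128400 u; E_B = 198.26 MeV; E_B/A = 8.261 MeV
vanadium-51: Σm = 23(1.0078250) + 28(1.008665) = 51.4225950 u; Δm = 0.4786350 u; E_B = 445.85 MeV; E_B/A = 8.742 MeV
vanadium-51 has the higher binding energy per nucleon, so it is the more tightly bound nucleus.

vanadium-51; 8.74 MeV/nucleon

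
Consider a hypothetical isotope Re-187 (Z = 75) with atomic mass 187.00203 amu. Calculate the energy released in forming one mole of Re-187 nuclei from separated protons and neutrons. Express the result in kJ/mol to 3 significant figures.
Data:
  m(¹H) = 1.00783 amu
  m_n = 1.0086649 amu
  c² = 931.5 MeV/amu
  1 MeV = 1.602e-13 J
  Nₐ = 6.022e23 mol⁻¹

1.40e+11 kJ/mol

Mass of separated nucleons = 75(1.00783) + 112(1.0086649) = 75.58725 + 112.9704688 = 188.5577188 amu
The mass defect is 188.5577188 − 187.00203 = 1.5556888 amu.
Binding energy = Δm·c² = 1.5556888 × 931.5 MeV/amu = 1449.12 MeV
Per nucleus in joules: 1449.12 MeV × 1.602e-13 J/MeV = 2.3215e-10 J
Per mole: 2.3215e-10 J × 6.022e23 mol⁻¹ = 1.3980e+14 J/mol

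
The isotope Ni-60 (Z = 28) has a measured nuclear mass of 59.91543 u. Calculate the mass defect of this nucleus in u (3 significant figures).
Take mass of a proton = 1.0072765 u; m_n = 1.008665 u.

0.566 u

Σm = 28·m_p + 32·m_n = 28.2037420 + 32.277280 = 60.4810220 u
Δm = 60.4810220 − 59.91543 = 0.5655920 u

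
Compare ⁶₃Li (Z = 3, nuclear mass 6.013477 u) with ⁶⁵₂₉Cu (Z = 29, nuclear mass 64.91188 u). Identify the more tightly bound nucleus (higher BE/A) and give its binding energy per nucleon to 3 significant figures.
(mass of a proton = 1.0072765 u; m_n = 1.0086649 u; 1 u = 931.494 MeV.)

⁶⁵₂₉Cu; 8.76 MeV/nucleon

⁶₃Li: Σm = 3(1.0072765) + 3(1.0086649) = 6.0478242 u; Δm = 0.0343472 u; E_B = 31.994 MeV; E_B/A = 5.332 MeV
⁶⁵₂₉Cu: Σm = 29(1.0072765) + 36(1.0086649) = 65.5229549 u; Δm = 0.6110749 u; E_B = 569.21 MeV; E_B/A = 8.757 MeV
⁶⁵₂₉Cu has the higher binding energy per nucleon, so it is the more tightly bound nucleus.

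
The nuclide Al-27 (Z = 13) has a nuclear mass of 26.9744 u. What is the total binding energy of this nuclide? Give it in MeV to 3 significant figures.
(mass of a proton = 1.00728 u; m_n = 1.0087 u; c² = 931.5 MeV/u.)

Z = 13, so N = A − Z = 27 − 13 = 14.
Σm = 13·m_p + 14·m_n = 13.09464 + 14.1218 = 27.21644 u
Mass defect Δm = 27.21644 − 26.9744 = 0.24204 u
E_B = 0.24204 × 931.5 = 225.460 MeV

225 MeV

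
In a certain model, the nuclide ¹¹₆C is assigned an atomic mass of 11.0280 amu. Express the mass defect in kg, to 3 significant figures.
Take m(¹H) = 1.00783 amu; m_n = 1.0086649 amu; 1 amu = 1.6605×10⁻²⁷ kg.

Z = 6, so N = A − Z = 11 − 6 = 5.
Mass of separated nucleons = 6(1.00783) + 5(1.0086649) = 6.04698 + 5.0433245 = 11.0903045 amu
Mass defect Δm = 11.0903045 − 11.0280 = 0.0623045 amu
In SI units: 0.0623045 amu × 1.6605×10⁻²⁷ kg/amu = 1.0346e-28 kg

1.03e-28 kg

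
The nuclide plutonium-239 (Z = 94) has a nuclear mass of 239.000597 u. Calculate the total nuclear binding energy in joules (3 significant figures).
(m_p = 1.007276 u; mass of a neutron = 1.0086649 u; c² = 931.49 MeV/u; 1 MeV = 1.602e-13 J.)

The nucleus contains 94 protons and 239 − 94 = 145 neutrons.
Σm = 94·m_p + 145·m_n = 94.683944 + 146.2564105 = 240.9403545 u
Mass defect Δm = 240.9403545 − 239.000597 = 1.9397575 u
Binding energy = Δm·c² = 1.9397575 × 931.49 MeV/u = 1806.86 MeV
In joules: 1806.86 MeV × 1.602e-13 J/MeV = 2.8946e-10 J

2.89e-10 J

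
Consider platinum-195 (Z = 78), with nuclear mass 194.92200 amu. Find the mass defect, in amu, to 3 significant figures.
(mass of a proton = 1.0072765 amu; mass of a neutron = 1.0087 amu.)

1.66 amu

Z = 78, so N = A − Z = 195 − 78 = 117.
Total constituent mass: 78 × 1.0072765 + 117 × 1.0087 = 196.5854670 amu
The mass defect is 196.5854670 − 194.92200 = 1.6634670 amu.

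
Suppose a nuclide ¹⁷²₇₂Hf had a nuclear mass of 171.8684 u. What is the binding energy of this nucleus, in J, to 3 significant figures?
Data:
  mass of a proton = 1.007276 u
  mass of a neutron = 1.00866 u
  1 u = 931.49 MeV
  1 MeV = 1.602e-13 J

Σm = 72·m_p + 100·m_n = 72.523872 + 100.86600 = 173.389872 u
Δm = 173.389872 − 171.8684 = 1.521472 u
E_B = 1.521472 × 931.49 = 1417.24 MeV
In joules: 1417.24 MeV × 1.602e-13 J/MeV = 2.2704e-10 J

2.27e-10 J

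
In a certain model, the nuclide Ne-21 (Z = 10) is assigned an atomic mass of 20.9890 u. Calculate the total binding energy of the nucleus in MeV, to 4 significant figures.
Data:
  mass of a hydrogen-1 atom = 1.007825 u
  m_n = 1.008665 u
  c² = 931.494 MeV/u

171.9 MeV

Σm = 10·m(¹H) + 11·m_n = 10.078250 + 11.095315 = 21.173565 u
Mass defect Δm = 21.173565 − 20.9890 = 0.184565 u
Binding energy = Δm·c² = 0.184565 × 931.494 MeV/u = 171.921 MeV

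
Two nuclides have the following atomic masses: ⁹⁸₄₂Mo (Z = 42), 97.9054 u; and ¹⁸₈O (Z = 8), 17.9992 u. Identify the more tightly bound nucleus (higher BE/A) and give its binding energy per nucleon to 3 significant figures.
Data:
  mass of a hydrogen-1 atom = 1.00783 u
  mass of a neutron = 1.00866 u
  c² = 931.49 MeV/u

⁹⁸₄₂Mo: Σm = 42(1.00783) + 56(1.00866) = 98.81382 u; Δm = 0.90842 u; E_B = 846.18 MeV; E_B/A = 8.6345 MeV
¹⁸₈O: Σm = 8(1.00783) + 10(1.00866) = 18.14924 u; Δm = 0.15004 u; E_B = 139.76 MeV; E_B/A = 7.764 MeV
⁹⁸₄₂Mo has the higher binding energy per nucleon, so it is the more tightly bound nucleus.

⁹⁸₄₂Mo; 8.63 MeV/nucleon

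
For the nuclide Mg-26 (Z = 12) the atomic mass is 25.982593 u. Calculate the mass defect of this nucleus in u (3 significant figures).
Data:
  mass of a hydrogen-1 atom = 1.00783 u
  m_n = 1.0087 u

Total constituent mass: 12 × 1.00783 + 14 × 1.0087 = 26.21576 u
The mass defect is 26.21576 − 25.982593 = 0.233167 u.

0.233 u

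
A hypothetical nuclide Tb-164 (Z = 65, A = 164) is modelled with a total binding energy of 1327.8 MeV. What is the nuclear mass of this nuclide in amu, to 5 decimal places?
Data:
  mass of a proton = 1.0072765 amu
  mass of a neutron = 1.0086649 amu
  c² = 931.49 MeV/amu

163.90534 amu

Mass defect = 1327.8 MeV / (931.49 MeV/amu) = 1.4254581 amu
Constituent mass = 65(1.0072765) + 99(1.0086649) = 165.3307976 amu
Nuclear mass = 165.3307976 − 1.4254581 = 163.9053395 amu ≈ 163.90534 amu (to 5 decimal places)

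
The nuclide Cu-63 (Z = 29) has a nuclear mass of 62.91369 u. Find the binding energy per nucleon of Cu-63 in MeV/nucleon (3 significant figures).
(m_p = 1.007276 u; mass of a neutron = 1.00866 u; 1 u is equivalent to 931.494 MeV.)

8.75 MeV/nucleon

Z = 29, so N = A − Z = 63 − 29 = 34.
Total constituent mass: 29 × 1.007276 + 34 × 1.00866 = 63.505444 u
Δm = 63.505444 − 62.91369 = 0.591754 u
E_B = 0.591754 × 931.494 = 551.215 MeV
Per nucleon: 551.215 / 63 = 8.749 MeV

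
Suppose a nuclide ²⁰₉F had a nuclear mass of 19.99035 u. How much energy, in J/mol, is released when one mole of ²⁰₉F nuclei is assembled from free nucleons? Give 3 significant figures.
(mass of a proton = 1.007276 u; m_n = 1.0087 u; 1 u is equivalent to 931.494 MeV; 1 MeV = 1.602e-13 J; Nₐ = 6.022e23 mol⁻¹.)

1.54e+13 J/mol

With 9 protons and 11 neutrons (A = 20):
Σm = 9·m_p + 11·m_n = 9.065484 + 11.0957 = 20.161184 u
The mass defect is 20.161184 − 19.99035 = 0.170834 u.
Converting to energy: 0.170834 u × 931.494 MeV/u = 159.131 MeV
Per nucleus in joules: 159.131 MeV × 1.602e-13 J/MeV = 2.5493e-11 J
Per mole: 2.5493e-11 J × 6.022e23 mol⁻¹ = 1.5352e+13 J/mol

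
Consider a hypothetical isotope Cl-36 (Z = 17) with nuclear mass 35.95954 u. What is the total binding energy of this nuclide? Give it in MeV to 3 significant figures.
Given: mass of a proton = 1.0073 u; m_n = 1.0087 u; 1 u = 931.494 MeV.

307 MeV

The nucleus contains 17 protons and 36 − 17 = 19 neutrons.
Mass of separated nucleons = 17(1.0073) + 19(1.0087) = 17.1241 + 19.1653 = 36.2894 u
Δm = 36.2894 − 35.95954 = 0.32986 u
E_B = 0.32986 × 931.494 = 307.263 MeV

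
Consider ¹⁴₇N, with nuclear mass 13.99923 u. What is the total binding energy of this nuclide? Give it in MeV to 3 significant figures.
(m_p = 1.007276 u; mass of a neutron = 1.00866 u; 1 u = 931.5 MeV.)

With 7 protons and 7 neutrons (A = 14):
Σm = 7·m_p + 7·m_n = 7.050932 + 7.06062 = 14.111552 u
The mass defect is 14.111552 − 13.99923 = 0.112322 u.
Binding energy = Δm·c² = 0.112322 × 931.5 MeV/u = 104.628 MeV

105 MeV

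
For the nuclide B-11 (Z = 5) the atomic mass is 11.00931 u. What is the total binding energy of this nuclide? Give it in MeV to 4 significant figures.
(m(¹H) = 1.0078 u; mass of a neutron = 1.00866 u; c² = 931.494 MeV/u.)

76.06 MeV

The nucleus contains 5 protons and 11 − 5 = 6 neutrons.
Σm = 5·m(¹H) + 6·m_n = 5.0390 + 6.05196 = 11.09096 u
Δm = 11.09096 − 11.00931 = 0.08165 u
Converting to energy: 0.08165 u × 931.494 MeV/u = 76.0565 MeV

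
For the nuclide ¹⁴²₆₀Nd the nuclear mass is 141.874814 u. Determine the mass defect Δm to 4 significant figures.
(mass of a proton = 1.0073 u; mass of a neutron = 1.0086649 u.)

The nucleus contains 60 protons and 142 − 60 = 82 neutrons.
Total constituent mass: 60 × 1.0073 + 82 × 1.0086649 = 143.1485218 u
Mass defect Δm = 143.1485218 − 141.874814 = 1.2737078 u

1.274 u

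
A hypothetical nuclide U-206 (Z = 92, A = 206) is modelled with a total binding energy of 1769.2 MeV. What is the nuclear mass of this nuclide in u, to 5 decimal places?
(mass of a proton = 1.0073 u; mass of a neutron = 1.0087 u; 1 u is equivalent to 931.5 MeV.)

Mass defect = 1769.2 MeV / (931.5 MeV/u) = 1.8993022 u
Constituent mass = 92(1.0073) + 114(1.0087) = 207.6634 u
Nuclear mass = 207.6634 − 1.8993022 = 205.7640978 u ≈ 205.76410 u (to 5 decimal places)

205.76410 u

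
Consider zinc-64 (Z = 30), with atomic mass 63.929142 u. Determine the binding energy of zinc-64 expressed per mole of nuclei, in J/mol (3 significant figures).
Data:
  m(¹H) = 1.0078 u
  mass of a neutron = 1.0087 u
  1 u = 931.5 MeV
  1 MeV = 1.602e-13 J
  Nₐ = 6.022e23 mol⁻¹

5.40e+13 J/mol

Z = 30, so N = A − Z = 64 − 30 = 34.
Total constituent mass: 30 × 1.0078 + 34 × 1.0087 = 64.5298 u
Mass defect Δm = 64.5298 − 63.929142 = 0.600658 u
E_B = 0.600658 × 931.5 = 559.513 MeV
Per nucleus in joules: 559.513 MeV × 1.602e-13 J/MeV = 8.9634e-11 J
Per mole: 8.9634e-11 J × 6.022e23 mol⁻¹ = 5.3978e+13 J/mol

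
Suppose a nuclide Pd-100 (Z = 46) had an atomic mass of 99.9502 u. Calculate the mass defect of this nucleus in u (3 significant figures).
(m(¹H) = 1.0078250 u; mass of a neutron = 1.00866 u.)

The nucleus contains 46 protons and 100 − 46 = 54 neutrons.
Σm = 46·m(¹H) + 54·m_n = 46.3599500 + 54.46764 = 100.8275900 u
The mass defect is 100.8275900 − 99.9502 = 0.8773900 u.

0.877 u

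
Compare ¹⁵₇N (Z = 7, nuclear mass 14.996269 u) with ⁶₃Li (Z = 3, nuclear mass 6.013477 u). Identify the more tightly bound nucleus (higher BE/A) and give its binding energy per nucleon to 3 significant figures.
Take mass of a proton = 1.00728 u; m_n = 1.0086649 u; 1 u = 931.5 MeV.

¹⁵₇N; 7.70 MeV/nucleon

¹⁵₇N: Σm = 7(1.00728) + 8(1.0086649) = 15.1202792 u; Δm = 0.1240102 u; E_B = 115.52 MeV; E_B/A = 7.701 MeV
⁶₃Li: Σm = 3(1.00728) + 3(1.0086649) = 6.0478347 u; Δm = 0.0343577 u; E_B = 32.004 MeV; E_B/A = 5.334 MeV
¹⁵₇N has the higher binding energy per nucleon, so it is the more tightly bound nucleus.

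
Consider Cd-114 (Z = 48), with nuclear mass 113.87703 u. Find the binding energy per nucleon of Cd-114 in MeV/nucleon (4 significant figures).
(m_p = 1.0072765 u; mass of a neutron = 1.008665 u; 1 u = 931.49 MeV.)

Σm = 48·m_p + 66·m_n = 48.3492720 + 66.571890 = 114.9211620 u
Δm = 114.9211620 − 113.87703 = 1.0441320 u
E_B = 1.0441320 × 931.49 = 972.599 MeV
Per nucleon: 972.599 / 114 = 8.532 MeV

8.532 MeV/nucleon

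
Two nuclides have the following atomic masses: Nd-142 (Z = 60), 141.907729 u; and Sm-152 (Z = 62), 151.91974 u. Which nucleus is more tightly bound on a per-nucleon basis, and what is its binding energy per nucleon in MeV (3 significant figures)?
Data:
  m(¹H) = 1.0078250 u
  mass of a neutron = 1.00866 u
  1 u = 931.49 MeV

Nd-142: Σm = 60(1.0078250) + 82(1.00866) = 143.1796200 u; Δm = 1.2718910 u; E_B = 1184.75 MeV; E_B/A = 8.343 MeV
Sm-152: Σm = 62(1.0078250) + 90(1.00866) = 153.2645500 u; Δm = 1.3448100 u; E_B = 1252.7 MeV; E_B/A = 8.241 MeV
Nd-142 has the higher binding energy per nucleon, so it is the more tightly bound nucleus.

Nd-142; 8.34 MeV/nucleon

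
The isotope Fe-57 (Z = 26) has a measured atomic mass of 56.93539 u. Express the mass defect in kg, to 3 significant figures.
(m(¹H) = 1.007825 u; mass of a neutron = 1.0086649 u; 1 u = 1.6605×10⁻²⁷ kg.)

8.91e-28 kg

Σm = 26·m(¹H) + 31·m_n = 26.203450 + 31.2686119 = 57.4720619 u
The mass defect is 57.4720619 − 56.93539 = 0.5366719 u.
In SI units: 0.5366719 u × 1.6605×10⁻²⁷ kg/u = 8.9114e-28 kg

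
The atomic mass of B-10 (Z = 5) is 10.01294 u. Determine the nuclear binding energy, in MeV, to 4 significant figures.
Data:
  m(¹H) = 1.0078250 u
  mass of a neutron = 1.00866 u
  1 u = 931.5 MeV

64.73 MeV

Mass of separated nucleons = 5(1.0078250) + 5(1.00866) = 5.0391250 + 5.04330 = 10.0824250 u
Mass defect Δm = 10.0824250 − 10.01294 = 0.0694850 u
Binding energy = Δm·c² = 0.0694850 × 931.5 MeV/u = 64.7253 MeV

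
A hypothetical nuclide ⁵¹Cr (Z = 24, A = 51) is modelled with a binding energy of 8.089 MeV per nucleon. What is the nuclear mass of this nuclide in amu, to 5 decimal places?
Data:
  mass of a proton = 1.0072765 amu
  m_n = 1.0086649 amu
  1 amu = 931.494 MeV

Total binding energy = 51 × 8.089 = 412.539 MeV
Mass defect = 412.539 MeV / (931.494 MeV/amu) = 0.4428789 amu
Constituent mass = 24(1.0072765) + 27(1.0086649) = 51.4085883 amu
Nuclear mass = 51.4085883 − 0.4428789 = 50.9657094 amu ≈ 50.96571 amu (to 5 decimal places)

50.96571 amu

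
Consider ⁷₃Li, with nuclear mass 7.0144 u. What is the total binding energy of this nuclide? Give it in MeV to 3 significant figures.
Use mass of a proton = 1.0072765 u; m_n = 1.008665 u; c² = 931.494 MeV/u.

Z = 3, so N = A − Z = 7 − 3 = 4.
Mass of separated nucleons = 3(1.0072765) + 4(1.008665) = 3.0218295 + 4.034660 = 7.0564895 u
Mass defect Δm = 7.0564895 − 7.0144 = 0.0420895 u
Binding energy = Δm·c² = 0.0420895 × 931.494 MeV/u = 39.2061 MeV

39.2 MeV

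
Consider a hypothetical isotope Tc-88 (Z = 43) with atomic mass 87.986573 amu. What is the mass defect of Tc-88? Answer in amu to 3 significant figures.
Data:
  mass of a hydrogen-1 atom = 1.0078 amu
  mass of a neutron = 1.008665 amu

0.739 amu

Z = 43, so N = A − Z = 88 − 43 = 45.
Σm = 43·m(¹H) + 45·m_n = 43.3354 + 45.389925 = 88.725325 amu
Δm = 88.725325 − 87.986573 = 0.738752 amu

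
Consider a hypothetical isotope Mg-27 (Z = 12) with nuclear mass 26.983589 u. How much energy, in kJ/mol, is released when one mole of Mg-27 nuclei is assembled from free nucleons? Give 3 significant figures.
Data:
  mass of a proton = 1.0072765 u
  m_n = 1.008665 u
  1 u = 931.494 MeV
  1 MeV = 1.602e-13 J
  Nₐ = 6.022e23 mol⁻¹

2.10e+10 kJ/mol

The nucleus contains 12 protons and 27 − 12 = 15 neutrons.
Total constituent mass: 12 × 1.0072765 + 15 × 1.008665 = 27.2172930 u
Δm = 27.2172930 − 26.983589 = 0.2337040 u
Binding energy = Δm·c² = 0.2337040 × 931.494 MeV/u = 217.694 MeV
Per nucleus in joules: 217.694 MeV × 1.602e-13 J/MeV = 3.4875e-11 J
Per mole: 3.4875e-11 J × 6.022e23 mol⁻¹ = 2.1002e+13 J/mol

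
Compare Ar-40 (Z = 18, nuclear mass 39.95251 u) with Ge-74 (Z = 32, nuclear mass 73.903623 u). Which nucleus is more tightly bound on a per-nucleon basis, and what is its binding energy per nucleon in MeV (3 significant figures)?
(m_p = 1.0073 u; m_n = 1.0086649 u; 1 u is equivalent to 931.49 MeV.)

Ge-74; 8.73 MeV/nucleon

Ar-40: Σm = 18(1.0073) + 22(1.0086649) = 40.3220278 u; Δm = 0.3695178 u; E_B = 344.20 MeV; E_B/A = 8.605 MeV
Ge-74: Σm = 32(1.0073) + 42(1.0086649) = 74.5975258 u; Δm = 0.6939028 u; E_B = 646.36 MeV; E_B/A = 8.7346 MeV
Ge-74 has the higher binding energy per nucleon, so it is the more tightly bound nucleus.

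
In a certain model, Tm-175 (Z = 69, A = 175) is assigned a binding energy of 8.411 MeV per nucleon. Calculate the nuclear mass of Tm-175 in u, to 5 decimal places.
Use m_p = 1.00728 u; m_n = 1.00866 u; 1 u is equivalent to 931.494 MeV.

Total binding energy = 175 × 8.411 = 1471.925 MeV
Mass defect = 1471.925 MeV / (931.494 MeV/u) = 1.5801766 u
Constituent mass = 69(1.00728) + 106(1.00866) = 176.42028 u
Nuclear mass = 176.42028 − 1.5801766 = 174.8401034 u ≈ 174.84010 u (to 5 decimal places)

174.84010 u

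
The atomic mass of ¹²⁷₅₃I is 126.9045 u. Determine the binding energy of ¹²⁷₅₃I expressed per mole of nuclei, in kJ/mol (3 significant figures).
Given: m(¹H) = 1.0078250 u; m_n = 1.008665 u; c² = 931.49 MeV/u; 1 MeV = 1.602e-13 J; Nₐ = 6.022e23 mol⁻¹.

1.03e+11 kJ/mol

With 53 protons and 74 neutrons (A = 127):
Σm = 53·m(¹H) + 74·m_n = 53.4147250 + 74.641210 = 128.0559350 u
Mass defect Δm = 128.0559350 − 126.9045 = 1.1514350 u
Converting to energy: 1.1514350 u × 931.49 MeV/u = 1072.55 MeV
Per nucleus in joules: 1072.55 MeV × 1.602e-13 J/MeV = 1.7182e-10 J
Per mole: 1.7182e-10 J × 6.022e23 mol⁻¹ = 1.0347e+14 J/mol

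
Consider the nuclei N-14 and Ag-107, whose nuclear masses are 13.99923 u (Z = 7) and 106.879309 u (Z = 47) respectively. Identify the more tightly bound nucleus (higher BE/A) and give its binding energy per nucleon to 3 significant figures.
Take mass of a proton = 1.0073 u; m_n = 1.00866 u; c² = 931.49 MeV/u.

Ag-107; 8.56 MeV/nucleon

N-14: Σm = 7(1.0073) + 7(1.00866) = 14.11172 u; Δm = 0.11249 u; E_B = 104.783 MeV; E_B/A = 7.4845 MeV
Ag-107: Σm = 47(1.0073) + 60(1.00866) = 107.86270 u; Δm = 0.983391 u; E_B = 916.02 MeV; E_B/A = 8.561 MeV
Ag-107 has the higher binding energy per nucleon, so it is the more tightly bound nucleus.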